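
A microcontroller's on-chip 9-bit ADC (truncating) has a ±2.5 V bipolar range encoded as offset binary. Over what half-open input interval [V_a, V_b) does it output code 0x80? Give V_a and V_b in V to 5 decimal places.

[-1.25000 V, -1.24023 V)

LSB = 5/2^9 = 9.766 mV.
Code 0x80 = 128 decimal.
V_a = V_low + 128·LSB = -1.25 V; V_b = V_low + 129·LSB = -1.24023 V.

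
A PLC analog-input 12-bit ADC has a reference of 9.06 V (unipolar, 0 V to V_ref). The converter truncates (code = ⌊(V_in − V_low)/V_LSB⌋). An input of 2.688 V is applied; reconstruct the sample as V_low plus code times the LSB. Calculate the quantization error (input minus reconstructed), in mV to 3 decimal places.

0.524 mV

One LSB is 9.06 V / 4096 = 2.212 mV.
Scaled input = 1215.2371 LSBs, so code = 1215.
V_rec = 0 + 1215·0.00221191 = 2.6874756 V.
Difference: 0.000524414 V → 0.524 mV.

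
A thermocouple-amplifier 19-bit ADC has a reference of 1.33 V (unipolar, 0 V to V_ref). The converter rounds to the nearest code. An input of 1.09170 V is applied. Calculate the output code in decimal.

code 430350

Full-scale span = 1.33 V; LSB = 1.33/2^19 = 2.54 µV.
(1.09170 − 0) / 2.53677e-06 = 430349.782 LSBs.
So the output code is 430350.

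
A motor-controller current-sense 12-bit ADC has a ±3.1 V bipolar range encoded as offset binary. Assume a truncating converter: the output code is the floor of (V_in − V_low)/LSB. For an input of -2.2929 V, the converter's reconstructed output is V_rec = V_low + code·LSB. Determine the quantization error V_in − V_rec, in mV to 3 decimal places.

Step size: 6.2 V ÷ 2^12 = 1.514 mV.
(-2.2929 − (−3.1))/0.00151367 = 533.2067; ⌊·⌋ gives code 533.
Reconstructed: -2.2932129 V.
V_in − V_rec = 0.000312891 V = 0.313 mV.

0.313 mV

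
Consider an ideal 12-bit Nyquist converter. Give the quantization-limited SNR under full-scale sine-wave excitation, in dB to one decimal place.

SNR ≈ 6.02·N + 1.76 dB = 6.02·12 + 1.76 = 74.00 dB.

74.0 dB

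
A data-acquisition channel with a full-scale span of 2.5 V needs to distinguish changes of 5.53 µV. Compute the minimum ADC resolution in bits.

Number of steps required ≥ 2.5 V / 5.53 µV = 452079.57.
Need 2^N ≥ 452079.57; 2^18 = 262144, 2^19 = 524288.
Minimum N = 19.

19 bits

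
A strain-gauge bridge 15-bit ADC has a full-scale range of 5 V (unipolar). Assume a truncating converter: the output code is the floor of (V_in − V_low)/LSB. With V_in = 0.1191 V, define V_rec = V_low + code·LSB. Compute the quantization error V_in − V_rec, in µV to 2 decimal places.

81.45 µV

Step size: 5 V ÷ 2^15 = 152.59 µV.
Scaled input = 780.5338 LSBs, so code = 780.
V_rec = 0 + 780·0.000152588 = 0.11901855 V.
V_in − V_rec = 8.14453e-05 V = 81.45 µV.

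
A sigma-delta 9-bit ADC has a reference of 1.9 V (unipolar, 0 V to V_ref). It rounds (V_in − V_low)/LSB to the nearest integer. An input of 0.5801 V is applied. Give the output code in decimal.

With 512 levels over 1.9 V, one step is 3.711 mV.
(V_in − V_low)/LSB = (0.5801 − 0) / 0.00371094 = 156.322.
round(156.322) = 156.

code 156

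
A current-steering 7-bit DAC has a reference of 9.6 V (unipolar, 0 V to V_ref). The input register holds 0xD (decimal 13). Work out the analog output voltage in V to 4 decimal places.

0.9750 V

LSB = 9.6 V / 2^7 = 75.000 mV.
Code 0xD = 13 decimal.
V_out = 0 + 13 × 0.075 V = 0.975 V.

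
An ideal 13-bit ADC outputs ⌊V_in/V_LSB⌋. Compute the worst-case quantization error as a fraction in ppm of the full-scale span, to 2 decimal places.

Truncating → worst-case error = 1 LSB = V_FS/2^13, so 1e+06/8192 = 122.07 ppm of full scale.

122.07 ppm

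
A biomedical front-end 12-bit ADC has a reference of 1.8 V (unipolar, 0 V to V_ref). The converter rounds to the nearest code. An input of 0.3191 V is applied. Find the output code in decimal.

code 726

Full-scale span = 1.8 V; LSB = 1.8/2^12 = 439.45 µV.
(V_in − V_low)/LSB = (0.3191 − 0) / 0.000439453 = 726.130.
So the output code is 726.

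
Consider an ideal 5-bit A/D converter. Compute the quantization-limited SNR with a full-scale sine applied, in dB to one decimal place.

SNR ≈ 6.02·N + 1.76 dB = 6.02·5 + 1.76 = 31.86 dB.

31.9 dB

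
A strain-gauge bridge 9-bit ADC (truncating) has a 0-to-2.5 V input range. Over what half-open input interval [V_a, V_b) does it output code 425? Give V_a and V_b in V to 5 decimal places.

LSB = 2.5/2^9 = 4.883 mV.
V_a = V_low + 425·LSB = 2.0752 V; V_b = V_low + 426·LSB = 2.08008 V.

[2.07520 V, 2.08008 V)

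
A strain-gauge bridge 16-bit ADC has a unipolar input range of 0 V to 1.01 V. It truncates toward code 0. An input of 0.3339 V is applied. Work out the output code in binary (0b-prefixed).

code 0b101010010100001 (decimal 21665)

With 65536 levels over 1.01 V, one step is 15.41 µV.
(0.3339 − 0) / 1.54114e-05 = 21665.812 LSBs.
Floor → code 21665.
In binary (0b-prefixed): 0b101010010100001.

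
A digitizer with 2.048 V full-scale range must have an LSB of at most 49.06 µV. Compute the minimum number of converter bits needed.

16 bits

Number of steps required ≥ 2.048 V / 49.06 µV = 41744.80.
Need 2^N ≥ 41744.80; 2^15 = 32768, 2^16 = 65536.
Minimum N = 16.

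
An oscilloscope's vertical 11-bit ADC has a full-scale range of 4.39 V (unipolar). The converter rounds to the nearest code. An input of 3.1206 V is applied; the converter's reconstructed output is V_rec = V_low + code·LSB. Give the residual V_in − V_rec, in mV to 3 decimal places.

One LSB is 4.39 V / 2048 = 2.144 mV.
(3.1206 − 0)/0.00214355 = 1455.8061; round gives code 1456.
Reconstructed: 3.1210156 V.
V_in − V_rec = -0.000415625 V = -0.416 mV.

-0.416 mV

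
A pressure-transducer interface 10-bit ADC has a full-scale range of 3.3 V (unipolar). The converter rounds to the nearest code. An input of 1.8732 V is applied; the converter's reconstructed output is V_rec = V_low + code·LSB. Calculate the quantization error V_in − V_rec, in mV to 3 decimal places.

0.837 mV

Step size: 3.3 V ÷ 2^10 = 3.223 mV.
Scaled input = 581.2596 LSBs, so code = 581.
Code 581 maps back to 0 + 581×0.00322266 V = 1.8723633 V.
V_in − V_rec = 0.000836719 V = 0.837 mV.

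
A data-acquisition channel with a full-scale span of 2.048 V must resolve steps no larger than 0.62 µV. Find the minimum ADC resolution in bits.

22 bits

Number of steps required ≥ 2.048 V / 0.62 µV = 3303225.81.
Need 2^N ≥ 3303225.81; 2^21 = 2097152, 2^22 = 4194304.
Minimum N = 22.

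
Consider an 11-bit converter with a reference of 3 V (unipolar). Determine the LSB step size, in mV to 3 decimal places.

1.465 mV

Full-scale span = 3 V.
LSB = 3 / 2^11 = 3 / 2048 = 0.00146484 V = 1.465 mV.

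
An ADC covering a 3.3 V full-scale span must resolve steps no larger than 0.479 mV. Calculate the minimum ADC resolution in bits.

Number of steps required ≥ 3.3 V / 0.479 mV = 6889.35.
Need 2^N ≥ 6889.35; 2^12 = 4096, 2^13 = 8192.
Minimum N = 13.

13 bits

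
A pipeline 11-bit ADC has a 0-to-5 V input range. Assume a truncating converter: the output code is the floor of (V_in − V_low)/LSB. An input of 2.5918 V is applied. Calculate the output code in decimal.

LSB = 5 V / 2048 = 2.441 mV.
Input sits at 1061.601 steps above V_low.
So the output code is 1061.

code 1061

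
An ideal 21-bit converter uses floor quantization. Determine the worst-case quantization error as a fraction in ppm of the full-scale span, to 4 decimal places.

0.4768 ppm

Truncating → worst-case error = 1 LSB = V_FS/2^21, so 1e+06/2097152 = 0.476837 ppm of full scale.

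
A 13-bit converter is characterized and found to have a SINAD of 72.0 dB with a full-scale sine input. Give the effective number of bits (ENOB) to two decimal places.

11.67 bits

ENOB = (SINAD − 1.76) / 6.02 = (72.0 − 1.76)/6.02 = 11.668.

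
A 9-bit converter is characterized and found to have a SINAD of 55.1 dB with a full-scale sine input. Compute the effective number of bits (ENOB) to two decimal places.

ENOB = (SINAD − 1.76) / 6.02 = (55.1 − 1.76)/6.02 = 8.860.

8.86 bits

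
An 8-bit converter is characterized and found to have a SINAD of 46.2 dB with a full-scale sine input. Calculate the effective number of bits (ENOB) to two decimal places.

ENOB = (SINAD − 1.76) / 6.02 = (46.2 − 1.76)/6.02 = 7.382.

7.38 bits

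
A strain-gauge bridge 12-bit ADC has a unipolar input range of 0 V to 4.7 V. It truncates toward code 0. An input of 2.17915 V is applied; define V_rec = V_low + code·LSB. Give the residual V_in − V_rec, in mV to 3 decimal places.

Step size: 4.7 V ÷ 2^12 = 1.147 mV.
(V_in − V_low)/LSB = (2.17915 − 0)/0.00114746 = 1899.1060 → code 1899 (floor).
Code 1899 maps back to 0 + 1899×0.00114746 V = 2.1790283 V.
Error = 2.17915 − 2.1790283 = 0.00012168 V = 0.122 mV.

0.122 mV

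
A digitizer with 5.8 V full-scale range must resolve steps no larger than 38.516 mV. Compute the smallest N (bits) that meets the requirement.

Number of steps required ≥ 5.8 V / 38.516 mV = 150.59.
Need 2^N ≥ 150.59; 2^7 = 128, 2^8 = 256.
Minimum N = 8.

8 bits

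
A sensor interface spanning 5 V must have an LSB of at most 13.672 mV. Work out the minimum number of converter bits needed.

9 bits

Number of steps required ≥ 5 V / 13.672 mV = 365.71.
Need 2^N ≥ 365.71; 2^8 = 256, 2^9 = 512.
Minimum N = 9.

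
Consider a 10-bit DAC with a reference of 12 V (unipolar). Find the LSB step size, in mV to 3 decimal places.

11.719 mV

Full-scale span = 12 V.
LSB = 12 / 2^10 = 12 / 1024 = 0.0117188 V = 11.719 mV.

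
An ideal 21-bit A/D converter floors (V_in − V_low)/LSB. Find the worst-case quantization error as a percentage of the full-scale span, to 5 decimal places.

Truncating → worst-case error = 1 LSB = V_FS/2^21, so 100/2097152 = 4.76837e-05 % of full scale.

0.00005 %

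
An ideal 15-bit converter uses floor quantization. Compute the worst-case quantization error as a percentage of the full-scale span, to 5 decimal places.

0.00305 %

Truncating → worst-case error = 1 LSB = V_FS/2^15, so 100/32768 = 0.00305176 % of full scale.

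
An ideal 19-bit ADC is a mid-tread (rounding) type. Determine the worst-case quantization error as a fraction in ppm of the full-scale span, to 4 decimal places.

0.9537 ppm

Rounding → worst-case error = ½ LSB = V_FS/2^20, so 1e+06/1048576 = 0.953674 ppm of full scale.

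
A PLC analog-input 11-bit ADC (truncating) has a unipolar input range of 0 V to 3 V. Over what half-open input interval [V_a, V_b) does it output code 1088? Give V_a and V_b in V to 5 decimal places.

[1.59375 V, 1.59521 V)

LSB = 3/2^11 = 1.465 mV.
V_a = V_low + 1088·LSB = 1.59375 V; V_b = V_low + 1089·LSB = 1.59521 V.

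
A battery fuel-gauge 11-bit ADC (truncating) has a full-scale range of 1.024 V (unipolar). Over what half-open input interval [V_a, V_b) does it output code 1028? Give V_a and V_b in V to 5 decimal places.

[0.51400 V, 0.51450 V)

LSB = 1.024/2^11 = 0.500 mV.
V_a = V_low + 1028·LSB = 0.514 V; V_b = V_low + 1029·LSB = 0.5145 V.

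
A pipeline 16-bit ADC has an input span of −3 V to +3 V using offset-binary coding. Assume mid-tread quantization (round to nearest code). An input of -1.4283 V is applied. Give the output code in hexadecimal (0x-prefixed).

code 0x430F (decimal 17167)

With 65536 levels over 6 V, one step is 91.55 µV.
(V_in − V_low)/LSB = (-1.4283 − (−3)) / 9.15527e-05 = 17167.155.
So the output code is 17167.
In hexadecimal (0x-prefixed): 0x430F.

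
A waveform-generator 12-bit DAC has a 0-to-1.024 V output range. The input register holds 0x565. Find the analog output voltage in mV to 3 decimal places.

LSB = 1.024 V / 2^12 = 250.00 µV.
Code 0x565 = 1381 decimal.
V_out = 0 + 1381 × 0.00025 V = 0.34525 V.
= 345.250 mV.

345.250 mV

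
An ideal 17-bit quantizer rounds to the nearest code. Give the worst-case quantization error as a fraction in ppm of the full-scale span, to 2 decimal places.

Rounding → worst-case error = ½ LSB = V_FS/2^18, so 1e+06/262144 = 3.8147 ppm of full scale.

3.81 ppm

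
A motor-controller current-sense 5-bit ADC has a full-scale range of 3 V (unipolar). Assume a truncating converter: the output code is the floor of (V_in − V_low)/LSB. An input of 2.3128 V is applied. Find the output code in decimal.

code 24

Full-scale span = 3 V; LSB = 3/2^5 = 93.750 mV.
(2.3128 − 0) / 0.09375 = 24.670 LSBs.
Floor → code 24.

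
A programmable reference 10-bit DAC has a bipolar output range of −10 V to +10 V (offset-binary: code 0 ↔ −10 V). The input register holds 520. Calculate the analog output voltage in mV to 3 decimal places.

LSB = 20 V / 2^10 = 19.531 mV.
V_out = (−10) + 520 × 0.0195312 V = 0.15625 V.
= 156.250 mV.

156.250 mV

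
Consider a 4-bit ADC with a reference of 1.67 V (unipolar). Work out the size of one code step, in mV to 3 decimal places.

Full-scale span = 1.67 V.
LSB = 1.67 / 2^4 = 1.67 / 16 = 0.104375 V = 104.375 mV.

104.375 mV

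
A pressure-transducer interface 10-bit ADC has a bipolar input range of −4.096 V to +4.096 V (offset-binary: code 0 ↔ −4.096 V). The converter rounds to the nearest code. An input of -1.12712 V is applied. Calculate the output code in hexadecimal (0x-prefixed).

With 1024 levels over 8.192 V, one step is 8.000 mV.
(-1.12712 − (−4.096)) / 0.008 = 371.110 LSBs.
So the output code is 371.
In hexadecimal (0x-prefixed): 0x173.

code 0x173 (decimal 371)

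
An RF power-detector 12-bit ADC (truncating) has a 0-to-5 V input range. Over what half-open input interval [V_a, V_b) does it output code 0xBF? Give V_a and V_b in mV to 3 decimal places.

LSB = 5/2^12 = 1.221 mV.
Code 0xBF = 191 decimal.
V_a = V_low + 191·LSB = 0.233154 V; V_b = V_low + 192·LSB = 0.234375 V.

[233.154 mV, 234.375 mV)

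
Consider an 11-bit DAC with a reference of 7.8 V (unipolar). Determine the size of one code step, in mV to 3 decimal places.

3.809 mV

Full-scale span = 7.8 V.
LSB = 7.8 / 2^11 = 7.8 / 2048 = 0.00380859 V = 3.809 mV.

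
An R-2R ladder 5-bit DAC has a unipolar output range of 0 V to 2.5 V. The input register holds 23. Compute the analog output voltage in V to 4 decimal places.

LSB = 2.5 V / 2^5 = 78.125 mV.
V_out = 0 + 23 × 0.078125 V = 1.79688 V.

1.7969 V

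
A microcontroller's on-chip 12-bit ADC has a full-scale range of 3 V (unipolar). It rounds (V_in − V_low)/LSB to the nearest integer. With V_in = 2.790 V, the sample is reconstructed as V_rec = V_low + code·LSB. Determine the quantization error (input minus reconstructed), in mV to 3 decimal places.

0.205 mV

One LSB is 3 V / 4096 = 0.732 mV.
(V_in − V_low)/LSB = (2.790 − 0)/0.000732422 = 3809.2800 → code 3809 (round).
V_rec = 0 + 3809·0.000732422 = 2.7897949 V.
V_in − V_rec = 0.000205078 V = 0.205 mV.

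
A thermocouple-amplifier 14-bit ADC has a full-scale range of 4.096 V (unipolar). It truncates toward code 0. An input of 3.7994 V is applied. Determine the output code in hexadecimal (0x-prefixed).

Full-scale span = 4.096 V; LSB = 4.096/2^14 = 250.00 µV.
(V_in − V_low)/LSB = (3.7994 − 0) / 0.00025 = 15197.600.
So the output code is 15197.
In hexadecimal (0x-prefixed): 0x3B5D.

code 0x3B5D (decimal 15197)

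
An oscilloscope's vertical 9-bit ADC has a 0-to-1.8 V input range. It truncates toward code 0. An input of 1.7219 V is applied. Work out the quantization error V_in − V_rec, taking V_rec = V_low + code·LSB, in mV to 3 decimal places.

2.759 mV

LSB = 1.8/2^9 = 3.516 mV.
(1.7219 − 0)/0.00351563 = 489.7849; ⌊·⌋ gives code 489.
V_rec = 0 + 489·0.00351563 = 1.7191406 V.
Difference: 0.00275938 V → 2.759 mV.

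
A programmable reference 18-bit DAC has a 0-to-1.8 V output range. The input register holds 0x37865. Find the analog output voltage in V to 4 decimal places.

LSB = 1.8 V / 2^18 = 6.87 µV.
Code 0x37865 = 227429 decimal.
V_out = 0 + 227429 × 6.86646e-06 V = 1.56163 V.

1.5616 V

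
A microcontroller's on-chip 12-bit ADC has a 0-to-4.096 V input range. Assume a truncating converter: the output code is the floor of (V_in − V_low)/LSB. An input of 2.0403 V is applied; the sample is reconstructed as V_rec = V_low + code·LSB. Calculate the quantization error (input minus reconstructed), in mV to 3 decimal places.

0.300 mV

Step size: 4.096 V ÷ 2^12 = 1.000 mV.
(V_in − V_low)/LSB = (2.0403 − 0)/0.001 = 2040.3000 → code 2040 (floor).
Reconstructed: 2.04 V.
V_in − V_rec = 0.0003 V = 0.300 mV.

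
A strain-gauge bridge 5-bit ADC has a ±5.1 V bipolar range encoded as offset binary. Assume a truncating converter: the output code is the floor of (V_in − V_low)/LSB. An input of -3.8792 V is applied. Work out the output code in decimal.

With 32 levels over 10.2 V, one step is 318.750 mV.
Input sits at 3.830 steps above V_low.
⌊·⌋(3.830) = 3.

code 3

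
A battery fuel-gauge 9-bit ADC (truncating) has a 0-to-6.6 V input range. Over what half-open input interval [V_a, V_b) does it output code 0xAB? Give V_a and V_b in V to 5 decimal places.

[2.20430 V, 2.21719 V)

LSB = 6.6/2^9 = 12.891 mV.
Code 0xAB = 171 decimal.
V_a = V_low + 171·LSB = 2.2043 V; V_b = V_low + 172·LSB = 2.21719 V.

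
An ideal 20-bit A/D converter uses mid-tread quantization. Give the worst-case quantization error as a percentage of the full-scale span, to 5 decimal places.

0.00005 %

Rounding → worst-case error = ½ LSB = V_FS/2^21, so 100/2097152 = 4.76837e-05 % of full scale.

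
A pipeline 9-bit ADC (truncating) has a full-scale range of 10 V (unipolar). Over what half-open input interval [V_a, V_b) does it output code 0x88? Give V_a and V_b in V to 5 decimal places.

LSB = 10/2^9 = 19.531 mV.
Code 0x88 = 136 decimal.
V_a = V_low + 136·LSB = 2.65625 V; V_b = V_low + 137·LSB = 2.67578 V.

[2.65625 V, 2.67578 V)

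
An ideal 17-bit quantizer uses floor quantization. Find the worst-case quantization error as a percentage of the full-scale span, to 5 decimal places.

Truncating → worst-case error = 1 LSB = V_FS/2^17, so 100/131072 = 0.000762939 % of full scale.

0.00076 %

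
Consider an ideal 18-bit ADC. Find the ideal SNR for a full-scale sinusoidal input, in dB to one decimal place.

SNR ≈ 6.02·N + 1.76 dB = 6.02·18 + 1.76 = 110.12 dB.

110.1 dB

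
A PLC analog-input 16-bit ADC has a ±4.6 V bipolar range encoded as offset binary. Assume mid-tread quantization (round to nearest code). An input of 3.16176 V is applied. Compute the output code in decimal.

With 65536 levels over 9.2 V, one step is 140.38 µV.
(3.16176 − (−4.6)) / 0.000140381 = 55290.729 LSBs.
Round → code 55291.

code 55291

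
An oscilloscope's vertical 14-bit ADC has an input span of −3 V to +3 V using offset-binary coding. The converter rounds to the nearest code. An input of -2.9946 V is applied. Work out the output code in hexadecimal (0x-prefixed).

code 0xF (decimal 15)

LSB = 6 V / 16384 = 366.21 µV.
Input sits at 14.746 steps above V_low.
Round → code 15.
In hexadecimal (0x-prefixed): 0xF.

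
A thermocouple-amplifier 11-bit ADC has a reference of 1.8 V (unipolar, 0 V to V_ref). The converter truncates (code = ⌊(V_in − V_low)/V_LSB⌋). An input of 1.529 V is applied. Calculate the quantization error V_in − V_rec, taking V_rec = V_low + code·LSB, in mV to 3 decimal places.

One LSB is 1.8 V / 2048 = 0.879 mV.
Scaled input = 1739.6622 LSBs, so code = 1739.
Reconstructed: 1.528418 V.
Error = 1.529 − 1.528418 = 0.000582031 V = 0.582 mV.

0.582 mV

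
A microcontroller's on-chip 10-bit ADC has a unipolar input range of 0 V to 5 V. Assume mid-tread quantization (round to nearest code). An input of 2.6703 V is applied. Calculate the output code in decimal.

code 547

With 1024 levels over 5 V, one step is 4.883 mV.
(2.6703 − 0) / 0.00488281 = 546.877 LSBs.
Round → code 547.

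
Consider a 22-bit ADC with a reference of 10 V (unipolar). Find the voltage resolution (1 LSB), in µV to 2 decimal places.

2.38 µV

Full-scale span = 10 V.
LSB = 10 / 2^22 = 10 / 4194304 = 2.38419e-06 V = 2.38 µV.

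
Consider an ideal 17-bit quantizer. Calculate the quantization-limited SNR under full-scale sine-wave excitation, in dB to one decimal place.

104.1 dB

SNR ≈ 6.02·N + 1.76 dB = 6.02·17 + 1.76 = 104.10 dB.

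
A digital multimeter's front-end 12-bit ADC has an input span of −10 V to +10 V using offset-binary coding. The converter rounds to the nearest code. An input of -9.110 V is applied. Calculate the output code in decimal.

With 4096 levels over 20 V, one step is 4.883 mV.
Input sits at 182.272 steps above V_low.
round(182.272) = 182.

code 182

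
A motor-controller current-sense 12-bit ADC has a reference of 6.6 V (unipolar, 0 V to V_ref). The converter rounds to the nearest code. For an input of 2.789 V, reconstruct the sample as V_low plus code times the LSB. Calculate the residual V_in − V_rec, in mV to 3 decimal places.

-0.209 mV

One LSB is 6.6 V / 4096 = 1.611 mV.
Scaled input = 1730.8703 LSBs, so code = 1731.
Code 1731 maps back to 0 + 1731×0.00161133 V = 2.789209 V.
Difference: -0.000208984 V → -0.209 mV.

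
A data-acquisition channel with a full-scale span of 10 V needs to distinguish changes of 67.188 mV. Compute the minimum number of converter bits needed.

Number of steps required ≥ 10 V / 67.188 mV = 148.84.
Need 2^N ≥ 148.84; 2^7 = 128, 2^8 = 256.
Minimum N = 8.

8 bits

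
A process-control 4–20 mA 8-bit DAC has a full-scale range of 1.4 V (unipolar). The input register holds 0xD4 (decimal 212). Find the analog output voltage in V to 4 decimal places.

LSB = 1.4 V / 2^8 = 5.469 mV.
Code 0xD4 = 212 decimal.
V_out = 0 + 212 × 0.00546875 V = 1.15938 V.

1.1594 V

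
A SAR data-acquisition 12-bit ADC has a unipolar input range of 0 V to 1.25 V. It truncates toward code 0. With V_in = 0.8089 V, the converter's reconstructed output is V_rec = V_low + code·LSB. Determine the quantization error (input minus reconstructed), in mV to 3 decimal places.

LSB = 1.25/2^12 = 305.18 µV.
Scaled input = 2650.6035 LSBs, so code = 2650.
Code 2650 maps back to 0 + 2650×0.000305176 V = 0.80871582 V.
Difference: 0.00018418 V → 0.184 mV.

0.184 mV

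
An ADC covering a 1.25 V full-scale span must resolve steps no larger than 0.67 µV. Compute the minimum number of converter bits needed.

Number of steps required ≥ 1.25 V / 0.67 µV = 1865671.64.
Need 2^N ≥ 1865671.64; 2^20 = 1048576, 2^21 = 2097152.
Minimum N = 21.

21 bits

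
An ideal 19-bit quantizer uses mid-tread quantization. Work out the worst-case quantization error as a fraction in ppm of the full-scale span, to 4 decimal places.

Rounding → worst-case error = ½ LSB = V_FS/2^20, so 1e+06/1048576 = 0.953674 ppm of full scale.

0.9537 ppm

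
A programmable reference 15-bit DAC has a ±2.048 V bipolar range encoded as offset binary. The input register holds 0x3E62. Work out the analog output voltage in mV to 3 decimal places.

LSB = 4.096 V / 2^15 = 125.00 µV.
Code 0x3E62 = 15970 decimal.
V_out = (−2.048) + 15970 × 0.000125 V = -0.05175 V.
= -51.750 mV.

-51.750 mV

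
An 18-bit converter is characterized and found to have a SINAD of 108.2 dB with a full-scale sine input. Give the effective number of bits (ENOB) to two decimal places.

17.68 bits

ENOB = (SINAD − 1.76) / 6.02 = (108.2 − 1.76)/6.02 = 17.681.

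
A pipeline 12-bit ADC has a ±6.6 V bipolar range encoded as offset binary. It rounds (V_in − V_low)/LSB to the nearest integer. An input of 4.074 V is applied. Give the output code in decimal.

code 3312

LSB = 13.2 V / 4096 = 3.223 mV.
(V_in − V_low)/LSB = (4.074 − (−6.6)) / 0.00322266 = 3312.175.
Round → code 3312.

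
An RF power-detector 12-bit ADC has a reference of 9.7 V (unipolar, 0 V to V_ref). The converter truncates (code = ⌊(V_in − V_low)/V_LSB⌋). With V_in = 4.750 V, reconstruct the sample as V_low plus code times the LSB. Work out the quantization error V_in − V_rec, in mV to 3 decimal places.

Step size: 9.7 V ÷ 2^12 = 2.368 mV.
(V_in − V_low)/LSB = (4.750 − 0)/0.00236816 = 2005.7732 → code 2005 (floor).
Code 2005 maps back to 0 + 2005×0.00236816 V = 4.7481689 V.
Difference: 0.00183105 V → 1.831 mV.

1.831 mV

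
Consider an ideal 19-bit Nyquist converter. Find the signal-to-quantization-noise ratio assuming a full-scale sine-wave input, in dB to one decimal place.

SNR ≈ 6.02·N + 1.76 dB = 6.02·19 + 1.76 = 116.14 dB.

116.1 dB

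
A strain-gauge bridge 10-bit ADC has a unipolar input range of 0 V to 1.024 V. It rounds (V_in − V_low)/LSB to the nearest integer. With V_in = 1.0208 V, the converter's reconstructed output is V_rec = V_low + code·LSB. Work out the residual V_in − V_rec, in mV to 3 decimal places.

LSB = 1.024/2^10 = 1.000 mV.
Scaled input = 1020.8000 LSBs, so code = 1021.
V_rec = 0 + 1021·0.001 = 1.021 V.
Difference: -0.0002 V → -0.200 mV.

-0.200 mV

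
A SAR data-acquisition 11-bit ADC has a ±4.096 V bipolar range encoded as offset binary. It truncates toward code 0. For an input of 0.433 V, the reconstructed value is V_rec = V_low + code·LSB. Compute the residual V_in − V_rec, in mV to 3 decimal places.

1.000 mV

Step size: 8.192 V ÷ 2^11 = 4.000 mV.
(0.433 − (−4.096))/0.004 = 1132.2500; ⌊·⌋ gives code 1132.
Reconstructed: 0.432 V.
Error = 0.433 − 0.432 = 0.001 V = 1.000 mV.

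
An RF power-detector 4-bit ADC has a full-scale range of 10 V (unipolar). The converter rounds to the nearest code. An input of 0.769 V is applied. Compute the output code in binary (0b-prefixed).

Full-scale span = 10 V; LSB = 10/2^4 = 0.6250 V.
(0.769 − 0) / 0.625 = 1.230 LSBs.
Round → code 1.
In binary (0b-prefixed): 0b1.

code 0b1 (decimal 1)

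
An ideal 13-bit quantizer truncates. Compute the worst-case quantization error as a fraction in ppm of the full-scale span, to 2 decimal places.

Truncating → worst-case error = 1 LSB = V_FS/2^13, so 1e+06/8192 = 122.07 ppm of full scale.

122.07 ppm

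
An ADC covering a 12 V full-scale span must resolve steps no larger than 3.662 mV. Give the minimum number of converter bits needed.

12 bits

Number of steps required ≥ 12 V / 3.662 mV = 3276.90.
Need 2^N ≥ 3276.90; 2^11 = 2048, 2^12 = 4096.
Minimum N = 12.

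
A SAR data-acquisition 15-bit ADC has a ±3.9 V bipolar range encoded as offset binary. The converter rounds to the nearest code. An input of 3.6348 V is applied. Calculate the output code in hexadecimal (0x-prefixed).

Full-scale span = 7.8 V; LSB = 7.8/2^15 = 238.04 µV.
(3.6348 − (−3.9)) / 0.000238037 = 31653.888 LSBs.
Round → code 31654.
In hexadecimal (0x-prefixed): 0x7BA6.

code 0x7BA6 (decimal 31654)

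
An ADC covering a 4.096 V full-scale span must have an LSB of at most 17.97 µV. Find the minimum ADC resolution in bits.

18 bits

Number of steps required ≥ 4.096 V / 17.97 µV = 227935.45.
Need 2^N ≥ 227935.45; 2^17 = 131072, 2^18 = 262144.
Minimum N = 18.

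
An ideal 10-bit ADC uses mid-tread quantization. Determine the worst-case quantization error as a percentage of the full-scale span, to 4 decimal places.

0.0488 %

Rounding → worst-case error = ½ LSB = V_FS/2^11, so 100/2048 = 0.0488281 % of full scale.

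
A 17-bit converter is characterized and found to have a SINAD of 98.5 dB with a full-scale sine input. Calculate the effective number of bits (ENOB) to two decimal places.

ENOB = (SINAD − 1.76) / 6.02 = (98.5 − 1.76)/6.02 = 16.070.

16.07 bits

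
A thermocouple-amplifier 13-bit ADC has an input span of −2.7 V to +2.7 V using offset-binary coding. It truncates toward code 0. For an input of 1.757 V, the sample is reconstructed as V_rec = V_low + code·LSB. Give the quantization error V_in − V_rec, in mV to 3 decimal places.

0.286 mV

One LSB is 5.4 V / 8192 = 0.659 mV.
(1.757 − (−2.7))/0.00065918 = 6761.4341; ⌊·⌋ gives code 6761.
V_rec = (−2.7) + 6761·0.00065918 = 1.7567139 V.
V_in − V_rec = 0.000286133 V = 0.286 mV.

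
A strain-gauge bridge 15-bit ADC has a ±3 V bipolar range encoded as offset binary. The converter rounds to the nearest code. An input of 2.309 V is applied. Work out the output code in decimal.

Full-scale span = 6 V; LSB = 6/2^15 = 183.11 µV.
(2.309 − (−3)) / 0.000183105 = 28994.219 LSBs.
Round → code 28994.

code 28994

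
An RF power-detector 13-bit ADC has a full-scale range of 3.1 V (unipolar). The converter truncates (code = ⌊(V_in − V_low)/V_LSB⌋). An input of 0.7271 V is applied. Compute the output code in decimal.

With 8192 levels over 3.1 V, one step is 378.42 µV.
Input sits at 1921.420 steps above V_low.
⌊·⌋(1921.420) = 1921.

code 1921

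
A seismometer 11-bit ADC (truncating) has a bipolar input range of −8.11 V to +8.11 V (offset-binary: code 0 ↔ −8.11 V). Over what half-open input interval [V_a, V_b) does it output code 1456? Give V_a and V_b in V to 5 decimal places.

LSB = 16.22/2^11 = 7.920 mV.
V_a = V_low + 1456·LSB = 3.42141 V; V_b = V_low + 1457·LSB = 3.42933 V.

[3.42141 V, 3.42933 V)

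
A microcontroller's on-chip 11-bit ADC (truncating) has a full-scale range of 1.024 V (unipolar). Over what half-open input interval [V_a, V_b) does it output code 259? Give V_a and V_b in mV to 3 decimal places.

[129.500 mV, 130.000 mV)

LSB = 1.024/2^11 = 0.500 mV.
V_a = V_low + 259·LSB = 0.1295 V; V_b = V_low + 260·LSB = 0.13 V.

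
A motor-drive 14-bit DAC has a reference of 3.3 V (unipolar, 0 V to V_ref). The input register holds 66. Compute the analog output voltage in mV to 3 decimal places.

13.293 mV

LSB = 3.3 V / 2^14 = 201.42 µV.
V_out = 0 + 66 × 0.000201416 V = 0.0132935 V.
= 13.293 mV.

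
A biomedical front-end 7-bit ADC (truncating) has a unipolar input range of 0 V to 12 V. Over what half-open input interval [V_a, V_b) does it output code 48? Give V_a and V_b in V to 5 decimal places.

LSB = 12/2^7 = 93.750 mV.
V_a = V_low + 48·LSB = 4.5 V; V_b = V_low + 49·LSB = 4.59375 V.

[4.50000 V, 4.59375 V)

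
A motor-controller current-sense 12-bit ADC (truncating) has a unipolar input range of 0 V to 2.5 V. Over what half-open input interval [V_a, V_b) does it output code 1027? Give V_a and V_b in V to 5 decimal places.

LSB = 2.5/2^12 = 0.610 mV.
V_a = V_low + 1027·LSB = 0.626831 V; V_b = V_low + 1028·LSB = 0.627441 V.

[0.62683 V, 0.62744 V)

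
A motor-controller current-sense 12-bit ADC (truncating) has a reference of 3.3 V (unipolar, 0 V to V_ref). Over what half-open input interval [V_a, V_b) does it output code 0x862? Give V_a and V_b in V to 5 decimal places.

[1.72896 V, 1.72976 V)

LSB = 3.3/2^12 = 0.806 mV.
Code 0x862 = 2146 decimal.
V_a = V_low + 2146·LSB = 1.72896 V; V_b = V_low + 2147·LSB = 1.72976 V.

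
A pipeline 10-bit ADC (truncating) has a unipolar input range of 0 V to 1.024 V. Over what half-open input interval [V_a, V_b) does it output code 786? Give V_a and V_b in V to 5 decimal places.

LSB = 1.024/2^10 = 1.000 mV.
V_a = V_low + 786·LSB = 0.786 V; V_b = V_low + 787·LSB = 0.787 V.

[0.78600 V, 0.78700 V)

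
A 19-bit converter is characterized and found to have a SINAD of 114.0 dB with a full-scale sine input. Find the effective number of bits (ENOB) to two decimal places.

ENOB = (SINAD − 1.76) / 6.02 = (114.0 − 1.76)/6.02 = 18.645.

18.64 bits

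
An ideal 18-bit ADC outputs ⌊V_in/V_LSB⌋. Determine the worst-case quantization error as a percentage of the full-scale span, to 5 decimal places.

0.00038 %

Truncating → worst-case error = 1 LSB = V_FS/2^18, so 100/262144 = 0.00038147 % of full scale.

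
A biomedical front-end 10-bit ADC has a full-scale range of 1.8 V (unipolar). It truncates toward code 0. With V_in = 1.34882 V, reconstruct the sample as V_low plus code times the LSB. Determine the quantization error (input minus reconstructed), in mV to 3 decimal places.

One LSB is 1.8 V / 1024 = 1.758 mV.
Scaled input = 767.3287 LSBs, so code = 767.
Code 767 maps back to 0 + 767×0.00175781 V = 1.3482422 V.
Difference: 0.000577812 V → 0.578 mV.

0.578 mV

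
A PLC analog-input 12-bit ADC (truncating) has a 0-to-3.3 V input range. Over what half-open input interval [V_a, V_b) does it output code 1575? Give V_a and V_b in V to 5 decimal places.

[1.26892 V, 1.26973 V)

LSB = 3.3/2^12 = 0.806 mV.
V_a = V_low + 1575·LSB = 1.26892 V; V_b = V_low + 1576·LSB = 1.26973 V.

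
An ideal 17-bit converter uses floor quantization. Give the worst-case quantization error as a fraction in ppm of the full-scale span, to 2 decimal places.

7.63 ppm

Truncating → worst-case error = 1 LSB = V_FS/2^17, so 1e+06/131072 = 7.62939 ppm of full scale.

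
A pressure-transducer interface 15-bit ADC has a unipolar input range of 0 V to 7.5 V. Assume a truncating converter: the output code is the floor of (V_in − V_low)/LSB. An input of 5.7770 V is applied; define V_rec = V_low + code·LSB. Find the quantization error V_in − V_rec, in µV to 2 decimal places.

22.46 µV

One LSB is 7.5 V / 32768 = 228.88 µV.
(V_in − V_low)/LSB = (5.7770 − 0)/0.000228882 = 25240.0981 → code 25240 (floor).
Code 25240 maps back to 0 + 25240×0.000228882 V = 5.7769775 V.
Error = 5.7770 − 5.7769775 = 2.24609e-05 V = 22.46 µV.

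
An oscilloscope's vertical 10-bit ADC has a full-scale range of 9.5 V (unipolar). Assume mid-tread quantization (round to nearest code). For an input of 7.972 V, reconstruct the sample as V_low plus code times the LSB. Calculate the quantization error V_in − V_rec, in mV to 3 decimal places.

LSB = 9.5/2^10 = 9.277 mV.
(V_in − V_low)/LSB = (7.972 − 0)/0.00927734 = 859.2977 → code 859 (round).
Code 859 maps back to 0 + 859×0.00927734 V = 7.9692383 V.
Error = 7.972 − 7.9692383 = 0.00276172 V = 2.762 mV.

2.762 mV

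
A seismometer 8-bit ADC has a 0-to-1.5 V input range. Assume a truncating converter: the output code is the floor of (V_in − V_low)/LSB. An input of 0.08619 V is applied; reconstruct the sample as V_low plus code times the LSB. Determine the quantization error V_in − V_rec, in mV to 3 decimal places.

4.159 mV

One LSB is 1.5 V / 256 = 5.859 mV.
Scaled input = 14.7098 LSBs, so code = 14.
V_rec = 0 + 14·0.00585938 = 0.08203125 V.
Error = 0.08619 − 0.08203125 = 0.00415875 V = 4.159 mV.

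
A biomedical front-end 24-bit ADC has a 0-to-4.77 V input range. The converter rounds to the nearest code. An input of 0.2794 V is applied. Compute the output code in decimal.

With 16777216 levels over 4.77 V, one step is 0.28 µV.
(0.2794 − 0) / 2.84314e-07 = 982715.755 LSBs.
Round → code 982716.

code 982716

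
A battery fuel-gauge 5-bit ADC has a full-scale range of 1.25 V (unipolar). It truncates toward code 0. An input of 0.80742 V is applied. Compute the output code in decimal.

LSB = 1.25 V / 32 = 39.062 mV.
(0.80742 − 0) / 0.0390625 = 20.670 LSBs.
Floor → code 20.

code 20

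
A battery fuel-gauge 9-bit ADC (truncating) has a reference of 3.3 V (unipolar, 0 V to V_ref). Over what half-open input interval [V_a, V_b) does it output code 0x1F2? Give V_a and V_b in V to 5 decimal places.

LSB = 3.3/2^9 = 6.445 mV.
Code 0x1F2 = 498 decimal.
V_a = V_low + 498·LSB = 3.20977 V; V_b = V_low + 499·LSB = 3.21621 V.

[3.20977 V, 3.21621 V)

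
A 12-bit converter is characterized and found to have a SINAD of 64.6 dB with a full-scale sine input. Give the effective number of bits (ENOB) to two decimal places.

ENOB = (SINAD − 1.76) / 6.02 = (64.6 − 1.76)/6.02 = 10.439.

10.44 bits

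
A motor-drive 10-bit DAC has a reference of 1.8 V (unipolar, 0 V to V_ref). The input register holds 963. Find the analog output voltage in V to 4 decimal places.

LSB = 1.8 V / 2^10 = 1.758 mV.
V_out = 0 + 963 × 0.00175781 V = 1.69277 V.

1.6928 V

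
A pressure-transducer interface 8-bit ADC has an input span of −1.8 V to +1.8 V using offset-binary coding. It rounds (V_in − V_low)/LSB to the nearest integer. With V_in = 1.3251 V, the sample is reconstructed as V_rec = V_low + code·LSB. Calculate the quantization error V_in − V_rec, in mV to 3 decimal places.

Step size: 3.6 V ÷ 2^8 = 14.062 mV.
Scaled input = 222.2293 LSBs, so code = 222.
Code 222 maps back to (−1.8) + 222×0.0140625 V = 1.321875 V.
Difference: 0.003225 V → 3.225 mV.

3.225 mV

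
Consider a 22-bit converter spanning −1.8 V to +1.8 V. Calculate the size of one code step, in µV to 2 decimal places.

0.86 µV

Full-scale span = 3.6 V.
LSB = 3.6 / 2^22 = 3.6 / 4194304 = 8.58307e-07 V = 0.86 µV.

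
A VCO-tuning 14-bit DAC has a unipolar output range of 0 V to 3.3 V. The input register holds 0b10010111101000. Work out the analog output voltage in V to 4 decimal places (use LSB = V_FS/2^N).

1.9545 V

LSB = 3.3 V / 2^14 = 201.42 µV.
Code 0b10010111101000 = 9704 decimal.
V_out = 0 + 9704 × 0.000201416 V = 1.95454 V.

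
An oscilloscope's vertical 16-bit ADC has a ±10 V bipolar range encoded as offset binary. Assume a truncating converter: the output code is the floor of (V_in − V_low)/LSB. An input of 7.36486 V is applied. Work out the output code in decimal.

LSB = 20 V / 65536 = 305.18 µV.
(V_in − V_low)/LSB = (7.36486 − (−10)) / 0.000305176 = 56901.173.
⌊·⌋(56901.173) = 56901.

code 56901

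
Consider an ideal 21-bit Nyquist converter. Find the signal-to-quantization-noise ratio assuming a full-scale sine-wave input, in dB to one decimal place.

SNR ≈ 6.02·N + 1.76 dB = 6.02·21 + 1.76 = 128.18 dB.

128.2 dB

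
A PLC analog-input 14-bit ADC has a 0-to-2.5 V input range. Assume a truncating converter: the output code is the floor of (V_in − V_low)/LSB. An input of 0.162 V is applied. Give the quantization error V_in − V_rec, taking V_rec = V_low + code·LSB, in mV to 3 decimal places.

0.104 mV

Step size: 2.5 V ÷ 2^14 = 152.59 µV.
(V_in − V_low)/LSB = (0.162 − 0)/0.000152588 = 1061.6832 → code 1061 (floor).
V_rec = 0 + 1061·0.000152588 = 0.16189575 V.
V_in − V_rec = 0.000104248 V = 0.104 mV.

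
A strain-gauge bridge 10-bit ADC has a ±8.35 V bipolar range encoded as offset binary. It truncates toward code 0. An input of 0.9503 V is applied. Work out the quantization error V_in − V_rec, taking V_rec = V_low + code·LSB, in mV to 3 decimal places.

4.402 mV

One LSB is 16.7 V / 1024 = 16.309 mV.
(V_in − V_low)/LSB = (0.9503 − (−8.35))/0.0163086 = 570.2699 → code 570 (floor).
Reconstructed: 0.94589844 V.
V_in − V_rec = 0.00440156 V = 4.402 mV.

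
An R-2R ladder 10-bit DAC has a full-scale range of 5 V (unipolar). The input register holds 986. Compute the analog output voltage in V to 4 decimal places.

LSB = 5 V / 2^10 = 4.883 mV.
V_out = 0 + 986 × 0.00488281 V = 4.81445 V.

4.8145 V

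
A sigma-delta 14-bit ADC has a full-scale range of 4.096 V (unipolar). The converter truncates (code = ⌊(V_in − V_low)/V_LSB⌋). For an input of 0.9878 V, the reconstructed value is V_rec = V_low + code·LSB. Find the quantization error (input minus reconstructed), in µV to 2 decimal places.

One LSB is 4.096 V / 16384 = 250.00 µV.
Scaled input = 3951.2000 LSBs, so code = 3951.
Code 3951 maps back to 0 + 3951×0.00025 V = 0.98775 V.
Difference: 5e-05 V → 50.00 µV.

50.00 µV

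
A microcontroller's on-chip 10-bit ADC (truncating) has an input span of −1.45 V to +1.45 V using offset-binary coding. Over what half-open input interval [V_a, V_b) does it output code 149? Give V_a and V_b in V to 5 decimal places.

LSB = 2.9/2^10 = 2.832 mV.
V_a = V_low + 149·LSB = -1.02803 V; V_b = V_low + 150·LSB = -1.0252 V.

[-1.02803 V, -1.02520 V)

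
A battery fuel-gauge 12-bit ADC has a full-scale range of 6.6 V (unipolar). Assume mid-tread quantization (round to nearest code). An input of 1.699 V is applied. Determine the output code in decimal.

code 1054

LSB = 6.6 V / 4096 = 1.611 mV.
(V_in − V_low)/LSB = (1.699 − 0) / 0.00161133 = 1054.410.
Round → code 1054.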